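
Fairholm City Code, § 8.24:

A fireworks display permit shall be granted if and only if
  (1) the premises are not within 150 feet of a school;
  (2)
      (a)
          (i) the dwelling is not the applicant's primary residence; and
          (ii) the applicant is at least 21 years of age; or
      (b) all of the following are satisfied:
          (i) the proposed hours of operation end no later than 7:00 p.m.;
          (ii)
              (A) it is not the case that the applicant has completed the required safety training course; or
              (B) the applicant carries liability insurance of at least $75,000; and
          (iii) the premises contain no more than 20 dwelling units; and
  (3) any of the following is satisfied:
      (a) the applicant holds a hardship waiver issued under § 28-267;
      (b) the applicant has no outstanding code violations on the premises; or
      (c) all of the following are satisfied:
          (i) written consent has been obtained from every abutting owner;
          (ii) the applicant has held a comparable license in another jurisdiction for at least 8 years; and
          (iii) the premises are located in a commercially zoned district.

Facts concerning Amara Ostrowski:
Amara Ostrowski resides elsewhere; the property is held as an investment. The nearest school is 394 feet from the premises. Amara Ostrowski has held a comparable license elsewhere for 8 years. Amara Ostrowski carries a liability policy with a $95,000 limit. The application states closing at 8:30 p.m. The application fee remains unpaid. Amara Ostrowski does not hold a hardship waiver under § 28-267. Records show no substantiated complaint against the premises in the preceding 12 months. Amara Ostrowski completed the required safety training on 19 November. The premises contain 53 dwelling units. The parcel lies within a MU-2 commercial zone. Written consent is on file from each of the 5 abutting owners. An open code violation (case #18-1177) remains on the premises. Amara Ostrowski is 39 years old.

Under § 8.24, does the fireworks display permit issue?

Yes — granted.

(1) ≥150 ft from school — holds.
(i) not (primary residence) — satisfied.
(ii) age ≥ 21 — holds.
So (a) is satisfied (T AND T).
(i) closes by 7 p.m. — not met.
(A) not (safety training) — not met.
(B) insurance ≥ $75,000 — satisfied.
(ii): F OR T → true.
(iii) ≤ 20 units — not met.
(b) = F AND T AND F = false.
(2) = T OR F = true.
(a) hardship waiver — not met.
(b) no code violations — not met.
(i) all abutters consent — holds.
(ii) prior license ≥ 8 yr — met.
(iii) commercially zoned — met.
(c) = T AND T AND T = true.
So (3) is satisfied (F OR F OR T).
Overall: T AND T AND T → true.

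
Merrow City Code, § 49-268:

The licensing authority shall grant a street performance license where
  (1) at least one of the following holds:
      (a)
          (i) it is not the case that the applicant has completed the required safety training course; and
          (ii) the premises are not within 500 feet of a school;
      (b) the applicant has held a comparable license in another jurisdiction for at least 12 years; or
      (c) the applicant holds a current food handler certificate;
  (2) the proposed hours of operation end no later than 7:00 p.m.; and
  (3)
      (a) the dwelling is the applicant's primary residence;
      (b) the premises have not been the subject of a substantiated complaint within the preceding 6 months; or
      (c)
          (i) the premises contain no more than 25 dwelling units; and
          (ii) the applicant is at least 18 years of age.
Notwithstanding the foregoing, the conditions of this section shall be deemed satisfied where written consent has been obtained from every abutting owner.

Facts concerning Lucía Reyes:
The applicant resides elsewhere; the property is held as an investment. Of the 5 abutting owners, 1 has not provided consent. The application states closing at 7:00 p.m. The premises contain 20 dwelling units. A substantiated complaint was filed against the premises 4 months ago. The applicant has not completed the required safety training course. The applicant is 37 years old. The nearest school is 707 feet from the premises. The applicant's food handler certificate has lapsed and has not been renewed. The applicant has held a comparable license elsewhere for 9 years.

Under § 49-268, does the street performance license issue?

Yes — granted.

(i) not (safety training) — holds.
(ii) ≥500 ft from school — holds.
So (a) is satisfied (T AND T).
(b) prior license ≥ 12 yr — not satisfied.
(c) food handler cert. — fails.
(1): T OR F OR F → true.
(2) closes by 7 p.m. — satisfied.
(a) primary residence — fails.
(b) no complaint in 6 mo. — fails.
(i) ≤ 25 units — satisfied.
(ii) age ≥ 18 — holds.
(c): T AND T → true.
(3) = F OR F OR T = true.
So Overall is satisfied (T AND T AND T).
Exception (all abutters consent) — not satisfied.
Result: main true OR exception false → true.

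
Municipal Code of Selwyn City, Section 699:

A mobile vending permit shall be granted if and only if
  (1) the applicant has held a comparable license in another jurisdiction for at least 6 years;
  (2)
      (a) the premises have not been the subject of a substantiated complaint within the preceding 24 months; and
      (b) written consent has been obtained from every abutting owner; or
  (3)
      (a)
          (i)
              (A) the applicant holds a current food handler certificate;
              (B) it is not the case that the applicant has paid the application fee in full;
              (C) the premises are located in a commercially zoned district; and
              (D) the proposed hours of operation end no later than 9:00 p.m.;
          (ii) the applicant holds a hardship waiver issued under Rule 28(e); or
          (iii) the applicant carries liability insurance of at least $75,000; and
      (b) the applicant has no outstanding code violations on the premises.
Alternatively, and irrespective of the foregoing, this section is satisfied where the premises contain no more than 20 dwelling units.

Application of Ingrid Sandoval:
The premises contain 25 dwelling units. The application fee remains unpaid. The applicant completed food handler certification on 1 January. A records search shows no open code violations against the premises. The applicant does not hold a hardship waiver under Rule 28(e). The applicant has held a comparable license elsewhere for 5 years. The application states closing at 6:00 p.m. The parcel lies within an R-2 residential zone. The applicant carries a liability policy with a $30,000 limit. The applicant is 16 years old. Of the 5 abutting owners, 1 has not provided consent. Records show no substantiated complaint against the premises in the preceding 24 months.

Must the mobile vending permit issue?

No — denied.

(1) prior license ≥ 6 yr — not met.
(a) no complaint in 24 mo. — satisfied.
(b) all abutters consent — not met.
(2) = T AND F = false.
(A) food handler cert. — satisfied.
(B) not (fee paid) — met.
(C) commercially zoned — fails.
(D) closes by 9 p.m. — met.
(i): T AND T AND F AND T → false.
(ii) hardship waiver — not met.
(iii) insurance ≥ $75,000 — not met.
So (a) is not satisfied (F OR F OR F).
(b) no code violations — holds.
(3): F AND T → false.
Overall: F OR F OR F → false.
Exception (≤ 20 units) — not satisfied.
Result: main false OR exception false → false.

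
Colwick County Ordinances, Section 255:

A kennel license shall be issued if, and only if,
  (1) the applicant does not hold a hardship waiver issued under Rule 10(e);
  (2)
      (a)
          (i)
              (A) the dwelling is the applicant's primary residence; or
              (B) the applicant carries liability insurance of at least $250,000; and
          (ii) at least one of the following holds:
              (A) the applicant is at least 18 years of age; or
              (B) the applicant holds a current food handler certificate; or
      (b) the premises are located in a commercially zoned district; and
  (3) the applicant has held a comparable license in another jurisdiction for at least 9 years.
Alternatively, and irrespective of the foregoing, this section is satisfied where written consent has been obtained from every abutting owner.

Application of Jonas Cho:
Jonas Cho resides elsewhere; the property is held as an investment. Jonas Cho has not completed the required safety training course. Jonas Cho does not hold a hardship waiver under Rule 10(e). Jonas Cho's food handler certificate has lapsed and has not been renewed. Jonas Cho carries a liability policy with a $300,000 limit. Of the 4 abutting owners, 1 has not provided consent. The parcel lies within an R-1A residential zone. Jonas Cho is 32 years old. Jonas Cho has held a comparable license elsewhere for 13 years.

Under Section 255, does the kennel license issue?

(1) not (hardship waiver) — holds.
(A) primary residence — not satisfied.
(B) insurance ≥ $250,000 — holds.
(i) = F OR T = true.
(A) age ≥ 18 — met.
(B) food handler cert. — not met.
(ii): T OR F → true.
(a) = T AND T = true.
(b) commercially zoned — not satisfied.
(2) = T OR F = true.
(3) prior license ≥ 9 yr — satisfied.
Overall = T AND T AND T = true.
Exception (all abutters consent) — not satisfied.
Result: main true OR exception false → true.

Yes — granted.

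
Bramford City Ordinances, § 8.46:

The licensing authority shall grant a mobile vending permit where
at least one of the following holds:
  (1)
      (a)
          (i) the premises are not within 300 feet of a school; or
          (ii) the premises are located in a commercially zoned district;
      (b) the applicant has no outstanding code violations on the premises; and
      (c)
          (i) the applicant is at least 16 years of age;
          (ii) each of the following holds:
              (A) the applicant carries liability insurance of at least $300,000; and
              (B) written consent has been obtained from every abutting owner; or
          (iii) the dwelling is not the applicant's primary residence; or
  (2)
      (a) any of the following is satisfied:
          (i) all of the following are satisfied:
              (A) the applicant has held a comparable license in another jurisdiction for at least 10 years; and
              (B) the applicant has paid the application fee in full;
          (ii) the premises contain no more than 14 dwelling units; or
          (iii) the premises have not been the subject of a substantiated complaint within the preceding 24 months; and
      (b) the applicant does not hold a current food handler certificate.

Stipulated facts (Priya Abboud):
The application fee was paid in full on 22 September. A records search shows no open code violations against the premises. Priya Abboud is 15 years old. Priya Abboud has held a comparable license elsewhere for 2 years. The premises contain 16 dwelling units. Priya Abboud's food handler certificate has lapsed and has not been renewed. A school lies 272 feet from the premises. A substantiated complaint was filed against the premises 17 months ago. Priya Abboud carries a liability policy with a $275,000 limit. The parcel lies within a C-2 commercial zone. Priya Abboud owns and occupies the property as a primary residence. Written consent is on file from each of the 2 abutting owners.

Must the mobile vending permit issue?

No — denied.

(i) ≥300 ft from school — fails.
(ii) commercially zoned — satisfied.
(a) = F OR T = true.
(b) no code violations — holds.
(i) age ≥ 16 — fails.
(A) insurance ≥ $300,000 — not satisfied.
(B) all abutters consent — holds.
(ii): F AND T → false.
(iii) not (primary residence) — not met.
(c): F OR F OR F → false.
So (1) is not satisfied (T AND T AND F).
(A) prior license ≥ 10 yr — not met.
(B) fee paid — satisfied.
So (i) is not satisfied (F AND T).
(ii) ≤ 14 units — not met.
(iii) no complaint in 24 mo. — fails.
(a): F OR F OR F → false.
(b) not (food handler cert.) — holds.
(2): F AND T → false.
Overall: F OR F → false.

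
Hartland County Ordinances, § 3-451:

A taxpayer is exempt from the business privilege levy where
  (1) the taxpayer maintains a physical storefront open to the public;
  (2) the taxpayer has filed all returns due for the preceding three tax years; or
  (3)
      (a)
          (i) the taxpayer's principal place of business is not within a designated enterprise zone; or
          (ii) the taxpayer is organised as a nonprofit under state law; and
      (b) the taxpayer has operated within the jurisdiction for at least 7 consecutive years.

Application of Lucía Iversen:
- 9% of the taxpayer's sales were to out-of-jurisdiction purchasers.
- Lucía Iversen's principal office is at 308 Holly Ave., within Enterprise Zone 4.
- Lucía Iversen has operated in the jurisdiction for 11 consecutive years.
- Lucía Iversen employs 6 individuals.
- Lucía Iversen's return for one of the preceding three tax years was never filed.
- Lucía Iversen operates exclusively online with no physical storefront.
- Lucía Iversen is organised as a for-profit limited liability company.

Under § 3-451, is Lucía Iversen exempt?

No — not exempt.

(1) has storefront — fails.
(2) returns current — not satisfied.
(i) not (in enterprise zone) — not satisfied.
(ii) nonprofit — not met.
(a) = F OR F = false.
(b) ≥ 7 yrs in jurisdiction — holds.
(3): F AND T → false.
Overall = F OR F OR F = false.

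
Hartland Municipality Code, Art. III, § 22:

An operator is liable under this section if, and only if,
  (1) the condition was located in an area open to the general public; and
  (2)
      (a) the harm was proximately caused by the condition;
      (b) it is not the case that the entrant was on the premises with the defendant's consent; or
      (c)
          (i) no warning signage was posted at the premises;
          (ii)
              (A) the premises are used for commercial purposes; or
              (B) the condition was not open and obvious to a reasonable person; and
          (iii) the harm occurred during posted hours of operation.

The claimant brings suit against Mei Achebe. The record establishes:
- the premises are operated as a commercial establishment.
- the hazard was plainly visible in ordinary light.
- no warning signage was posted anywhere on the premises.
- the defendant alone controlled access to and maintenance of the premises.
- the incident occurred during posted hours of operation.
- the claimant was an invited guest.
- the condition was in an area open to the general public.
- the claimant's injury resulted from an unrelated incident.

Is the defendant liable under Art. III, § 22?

Yes — liable.

(1) public area — met.
(a) proximate cause — not satisfied.
(b) not (consent to enter) — not met.
(i) no signage posted — satisfied.
(A) commercial use — met.
(B) not open/obvious — fails.
(ii) = T OR F = true.
(iii) during posted hours — holds.
So (c) is satisfied (T AND T AND T).
(2) = F OR F OR T = true.
So Overall is satisfied (T AND T).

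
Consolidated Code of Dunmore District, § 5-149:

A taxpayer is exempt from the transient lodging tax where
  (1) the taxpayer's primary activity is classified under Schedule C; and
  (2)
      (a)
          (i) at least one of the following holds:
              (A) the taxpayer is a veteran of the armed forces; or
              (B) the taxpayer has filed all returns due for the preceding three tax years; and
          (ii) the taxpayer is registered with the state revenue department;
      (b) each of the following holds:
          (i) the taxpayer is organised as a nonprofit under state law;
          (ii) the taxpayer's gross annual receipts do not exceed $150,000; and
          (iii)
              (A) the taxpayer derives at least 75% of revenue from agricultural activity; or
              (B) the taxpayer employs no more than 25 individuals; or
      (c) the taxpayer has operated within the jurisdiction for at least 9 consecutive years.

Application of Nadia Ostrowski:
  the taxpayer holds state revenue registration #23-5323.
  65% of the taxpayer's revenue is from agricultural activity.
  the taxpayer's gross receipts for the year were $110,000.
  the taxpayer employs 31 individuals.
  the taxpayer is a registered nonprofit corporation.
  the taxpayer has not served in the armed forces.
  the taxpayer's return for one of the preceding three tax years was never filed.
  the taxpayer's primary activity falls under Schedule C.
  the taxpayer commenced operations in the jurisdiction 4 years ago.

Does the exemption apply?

(1) Schedule C activity — met.
(A) veteran — not satisfied.
(B) returns current — fails.
(i) = F OR F = false.
(ii) state-registered — met.
(a): F AND T → false.
(i) nonprofit — holds.
(ii) receipts ≤ $150,000 — holds.
(A) ≥75% agricultural — not met.
(B) ≤ 25 employees — not met.
(iii): F OR F → false.
(b) = T AND T AND F = false.
(c) ≥ 9 yrs in jurisdiction — not satisfied.
So (2) is not satisfied (F OR F OR F).
Overall: T AND F → false.

No — not exempt.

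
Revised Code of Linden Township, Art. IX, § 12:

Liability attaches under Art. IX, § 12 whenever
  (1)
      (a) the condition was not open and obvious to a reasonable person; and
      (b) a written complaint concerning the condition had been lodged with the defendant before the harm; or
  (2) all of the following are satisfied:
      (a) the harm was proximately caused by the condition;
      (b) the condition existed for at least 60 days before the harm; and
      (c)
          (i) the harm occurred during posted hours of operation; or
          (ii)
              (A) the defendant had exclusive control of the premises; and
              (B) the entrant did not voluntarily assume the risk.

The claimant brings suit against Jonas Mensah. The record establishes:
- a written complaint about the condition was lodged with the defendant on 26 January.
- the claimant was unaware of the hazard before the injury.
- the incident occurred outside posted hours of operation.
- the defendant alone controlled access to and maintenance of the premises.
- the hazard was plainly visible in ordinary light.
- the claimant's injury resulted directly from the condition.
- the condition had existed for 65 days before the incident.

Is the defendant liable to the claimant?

Yes — liable.

(a) not open/obvious — fails.
(b) complaint lodged — holds.
(1): F AND T → false.
(a) proximate cause — met.
(b) condition ≥60 days old — met.
(i) during posted hours — not met.
(A) exclusive control — satisfied.
(B) no assumed risk — holds.
So (ii) is satisfied (T AND T).
(c): F OR T → true.
So (2) is satisfied (T AND T AND T).
So Overall is satisfied (F OR T).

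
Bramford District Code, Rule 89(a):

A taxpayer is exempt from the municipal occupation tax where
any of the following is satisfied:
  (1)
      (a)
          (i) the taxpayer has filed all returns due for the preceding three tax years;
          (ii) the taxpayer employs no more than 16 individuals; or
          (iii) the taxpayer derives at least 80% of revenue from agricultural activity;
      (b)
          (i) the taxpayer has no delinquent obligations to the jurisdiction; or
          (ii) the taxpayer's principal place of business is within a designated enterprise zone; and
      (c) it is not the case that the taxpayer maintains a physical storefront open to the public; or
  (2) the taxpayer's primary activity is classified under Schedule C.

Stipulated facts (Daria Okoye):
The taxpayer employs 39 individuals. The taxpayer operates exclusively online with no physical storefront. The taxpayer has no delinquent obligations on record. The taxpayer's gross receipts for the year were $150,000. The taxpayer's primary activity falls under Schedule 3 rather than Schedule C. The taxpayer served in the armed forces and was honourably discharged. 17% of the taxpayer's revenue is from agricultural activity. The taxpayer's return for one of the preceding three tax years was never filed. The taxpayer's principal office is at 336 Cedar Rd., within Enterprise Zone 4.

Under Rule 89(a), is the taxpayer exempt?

(i) returns current — fails.
(ii) ≤ 16 employees — fails.
(iii) ≥80% agricultural — not met.
So (a) is not satisfied (F OR F OR F).
(i) no delinquency — met.
(ii) in enterprise zone — met.
So (b) is satisfied (T OR T).
(c) not (has storefront) — holds.
(1): F AND T AND T → false.
(2) Schedule C activity — not met.
Overall = F OR F = false.

No — not exempt.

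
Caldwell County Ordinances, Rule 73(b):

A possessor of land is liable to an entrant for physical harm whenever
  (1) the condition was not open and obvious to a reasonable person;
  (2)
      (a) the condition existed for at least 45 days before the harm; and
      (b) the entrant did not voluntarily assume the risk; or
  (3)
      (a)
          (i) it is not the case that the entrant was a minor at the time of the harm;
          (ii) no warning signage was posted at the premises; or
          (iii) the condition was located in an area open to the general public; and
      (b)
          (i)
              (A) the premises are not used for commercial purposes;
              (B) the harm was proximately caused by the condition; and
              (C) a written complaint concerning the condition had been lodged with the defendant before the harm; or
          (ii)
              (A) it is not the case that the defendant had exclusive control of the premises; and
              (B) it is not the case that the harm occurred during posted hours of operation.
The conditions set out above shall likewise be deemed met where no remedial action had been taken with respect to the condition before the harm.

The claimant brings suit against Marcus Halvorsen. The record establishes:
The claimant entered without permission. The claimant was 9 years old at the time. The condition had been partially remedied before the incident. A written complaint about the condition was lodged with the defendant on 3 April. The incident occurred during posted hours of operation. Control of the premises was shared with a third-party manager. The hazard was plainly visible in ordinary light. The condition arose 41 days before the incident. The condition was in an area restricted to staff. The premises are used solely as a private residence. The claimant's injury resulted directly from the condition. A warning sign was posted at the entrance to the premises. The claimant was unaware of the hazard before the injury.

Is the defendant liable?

(1) not open/obvious — not satisfied.
(a) condition ≥45 days old — not satisfied.
(b) no assumed risk — satisfied.
So (2) is not satisfied (F AND T).
(i) not (entrant a minor) — fails.
(ii) no signage posted — fails.
(iii) public area — not met.
(a): F OR F OR F → false.
(A) not (commercial use) — met.
(B) proximate cause — met.
(C) complaint lodged — met.
So (i) is satisfied (T AND T AND T).
(A) not (exclusive control) — met.
(B) not (during posted hours) — not met.
(ii) = T AND F = false.
So (b) is satisfied (T OR F).
(3) = F AND T = false.
Overall = F OR F OR F = false.
Exception (no remedial action) — not satisfied.
Result: main false OR exception false → false.

No — not liable.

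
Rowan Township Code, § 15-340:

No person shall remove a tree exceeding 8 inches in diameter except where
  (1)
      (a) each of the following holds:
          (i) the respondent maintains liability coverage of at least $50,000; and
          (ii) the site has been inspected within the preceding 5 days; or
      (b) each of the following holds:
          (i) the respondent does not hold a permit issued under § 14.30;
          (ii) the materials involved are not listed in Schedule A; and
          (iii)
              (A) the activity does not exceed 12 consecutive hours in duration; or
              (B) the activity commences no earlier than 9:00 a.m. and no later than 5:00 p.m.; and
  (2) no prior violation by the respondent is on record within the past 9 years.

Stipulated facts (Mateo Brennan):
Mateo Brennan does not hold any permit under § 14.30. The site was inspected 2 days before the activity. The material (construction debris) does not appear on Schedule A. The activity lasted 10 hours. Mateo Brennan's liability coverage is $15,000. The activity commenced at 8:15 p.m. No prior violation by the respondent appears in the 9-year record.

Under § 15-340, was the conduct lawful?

(i) coverage ≥ $50,000 — not satisfied.
(ii) site inspected — holds.
(a): F AND T → false.
(i) not (holds permit) — satisfied.
(ii) not (Schedule A material) — met.
(A) ≤ 12 hrs duration — met.
(B) start within hours — not satisfied.
(iii): T OR F → true.
(b) = T AND T AND T = true.
So (1) is satisfied (F OR T).
(2) no prior violation — satisfied.
So Overall is satisfied (T AND T).

Yes — lawful.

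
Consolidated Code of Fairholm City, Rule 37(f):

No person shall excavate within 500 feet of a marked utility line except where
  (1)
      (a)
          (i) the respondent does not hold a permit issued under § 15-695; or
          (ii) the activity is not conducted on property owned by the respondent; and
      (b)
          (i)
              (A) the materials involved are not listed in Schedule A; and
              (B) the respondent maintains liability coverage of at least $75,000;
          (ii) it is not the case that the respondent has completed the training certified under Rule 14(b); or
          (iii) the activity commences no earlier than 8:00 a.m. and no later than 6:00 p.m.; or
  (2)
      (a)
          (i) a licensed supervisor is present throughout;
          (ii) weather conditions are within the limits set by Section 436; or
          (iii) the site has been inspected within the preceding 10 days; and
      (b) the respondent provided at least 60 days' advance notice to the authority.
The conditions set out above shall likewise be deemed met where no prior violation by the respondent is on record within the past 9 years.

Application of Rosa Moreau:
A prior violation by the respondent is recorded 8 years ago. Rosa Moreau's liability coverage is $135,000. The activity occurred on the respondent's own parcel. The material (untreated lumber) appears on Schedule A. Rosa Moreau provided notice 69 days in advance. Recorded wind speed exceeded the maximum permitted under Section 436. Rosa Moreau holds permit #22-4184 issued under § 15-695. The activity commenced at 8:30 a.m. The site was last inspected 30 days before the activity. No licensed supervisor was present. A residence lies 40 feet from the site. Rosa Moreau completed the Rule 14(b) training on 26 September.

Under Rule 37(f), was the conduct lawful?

No — unlawful.

(i) not (holds permit) — not satisfied.
(ii) not (own property) — not met.
So (a) is not satisfied (F OR F).
(A) not (Schedule A material) — fails.
(B) coverage ≥ $75,000 — met.
(i): F AND T → false.
(ii) not (training certified) — not satisfied.
(iii) start within hours — satisfied.
So (b) is satisfied (F OR F OR T).
So (1) is not satisfied (F AND T).
(i) supervisor present — not satisfied.
(ii) weather ok — not met.
(iii) site inspected — fails.
So (a) is not satisfied (F OR F OR F).
(b) ≥60 days' notice — satisfied.
So (2) is not satisfied (F AND T).
Overall: F OR F → false.
Exception (no prior violation) — not satisfied.
Result: main false OR exception false → false.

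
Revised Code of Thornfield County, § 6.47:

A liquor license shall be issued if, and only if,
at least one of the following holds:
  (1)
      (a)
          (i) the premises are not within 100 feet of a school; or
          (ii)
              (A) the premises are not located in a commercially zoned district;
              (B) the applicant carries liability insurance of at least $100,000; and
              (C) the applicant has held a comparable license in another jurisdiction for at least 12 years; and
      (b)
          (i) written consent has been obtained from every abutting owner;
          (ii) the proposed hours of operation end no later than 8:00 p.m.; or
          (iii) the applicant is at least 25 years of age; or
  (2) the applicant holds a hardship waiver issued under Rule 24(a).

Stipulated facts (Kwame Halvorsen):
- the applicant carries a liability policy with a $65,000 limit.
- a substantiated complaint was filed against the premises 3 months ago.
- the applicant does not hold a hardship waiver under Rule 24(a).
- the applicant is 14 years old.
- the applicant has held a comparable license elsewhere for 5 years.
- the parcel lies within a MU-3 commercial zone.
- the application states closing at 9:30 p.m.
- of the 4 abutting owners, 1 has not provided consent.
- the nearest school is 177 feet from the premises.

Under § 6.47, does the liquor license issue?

(i) ≥100 ft from school — holds.
(A) not (commercially zoned) — not met.
(B) insurance ≥ $100,000 — fails.
(C) prior license ≥ 12 yr — not satisfied.
(ii): F AND F AND F → false.
(a): T OR F → true.
(i) all abutters consent — not met.
(ii) closes by 8 p.m. — fails.
(iii) age ≥ 25 — not satisfied.
(b): F OR F OR F → false.
(1): T AND F → false.
(2) hardship waiver — not met.
So Overall is not satisfied (F OR F).

No — denied.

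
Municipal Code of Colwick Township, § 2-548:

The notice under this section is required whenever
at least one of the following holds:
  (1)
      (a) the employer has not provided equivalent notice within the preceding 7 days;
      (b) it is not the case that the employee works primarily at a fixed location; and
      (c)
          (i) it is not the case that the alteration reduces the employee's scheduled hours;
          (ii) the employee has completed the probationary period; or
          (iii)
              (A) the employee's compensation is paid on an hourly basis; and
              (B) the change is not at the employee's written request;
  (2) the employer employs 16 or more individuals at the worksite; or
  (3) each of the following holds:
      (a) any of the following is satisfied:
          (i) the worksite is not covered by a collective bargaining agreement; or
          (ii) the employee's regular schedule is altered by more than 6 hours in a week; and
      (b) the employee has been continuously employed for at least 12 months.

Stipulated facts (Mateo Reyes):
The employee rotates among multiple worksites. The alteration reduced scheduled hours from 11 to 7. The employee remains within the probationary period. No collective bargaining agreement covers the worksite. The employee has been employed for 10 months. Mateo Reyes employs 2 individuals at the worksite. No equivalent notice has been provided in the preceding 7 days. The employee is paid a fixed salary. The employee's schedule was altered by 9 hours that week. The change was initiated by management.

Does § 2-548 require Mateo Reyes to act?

No — not required.

(a) no recent notice — holds.
(b) not (fixed location) — met.
(i) not (hours reduced) — not met.
(ii) past probation — not met.
(A) hourly-paid — fails.
(B) not employee-requested — met.
So (iii) is not satisfied (F AND T).
So (c) is not satisfied (F OR F OR F).
(1) = T AND T AND F = false.
(2) ≥ 16 at site — fails.
(i) no CBA — holds.
(ii) schedule shift > 6h — holds.
(a) = T OR T = true.
(b) tenure ≥ 12 mo. — not met.
So (3) is not satisfied (T AND F).
Overall = F OR F OR F = false.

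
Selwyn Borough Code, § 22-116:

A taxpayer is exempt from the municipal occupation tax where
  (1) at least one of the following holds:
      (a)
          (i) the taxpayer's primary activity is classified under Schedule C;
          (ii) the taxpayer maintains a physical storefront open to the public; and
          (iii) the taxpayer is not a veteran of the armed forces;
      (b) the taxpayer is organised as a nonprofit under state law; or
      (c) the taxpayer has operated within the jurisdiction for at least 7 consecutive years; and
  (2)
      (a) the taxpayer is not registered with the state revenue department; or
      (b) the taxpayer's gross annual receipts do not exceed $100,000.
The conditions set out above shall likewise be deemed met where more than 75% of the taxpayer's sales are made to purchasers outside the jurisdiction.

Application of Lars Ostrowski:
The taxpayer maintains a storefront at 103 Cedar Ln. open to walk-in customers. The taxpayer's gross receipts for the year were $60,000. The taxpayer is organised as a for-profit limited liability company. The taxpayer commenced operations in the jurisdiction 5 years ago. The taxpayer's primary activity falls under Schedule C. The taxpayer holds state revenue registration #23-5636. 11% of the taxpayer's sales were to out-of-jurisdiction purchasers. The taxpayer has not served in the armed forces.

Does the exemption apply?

(i) Schedule C activity — holds.
(ii) has storefront — met.
(iii) not (veteran) — met.
(a): T AND T AND T → true.
(b) nonprofit — not satisfied.
(c) ≥ 7 yrs in jurisdiction — not met.
(1) = T OR F OR F = true.
(a) not (state-registered) — fails.
(b) receipts ≤ $100,000 — met.
(2): F OR T → true.
Overall: T AND T → true.
Exception (>75% out-of-jur. sales) — not satisfied.
Result: main true OR exception false → true.

Yes — exempt.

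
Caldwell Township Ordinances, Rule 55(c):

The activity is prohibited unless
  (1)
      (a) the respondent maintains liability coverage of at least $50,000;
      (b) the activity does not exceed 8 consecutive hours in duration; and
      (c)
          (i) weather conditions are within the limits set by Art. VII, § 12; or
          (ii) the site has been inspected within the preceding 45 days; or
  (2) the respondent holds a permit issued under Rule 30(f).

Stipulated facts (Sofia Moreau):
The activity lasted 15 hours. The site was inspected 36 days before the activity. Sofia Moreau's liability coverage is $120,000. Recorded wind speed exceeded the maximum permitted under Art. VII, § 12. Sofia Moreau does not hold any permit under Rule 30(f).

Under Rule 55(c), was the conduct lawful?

No — unlawful.

(a) coverage ≥ $50,000 — satisfied.
(b) ≤ 8 hrs duration — fails.
(i) weather ok — not satisfied.
(ii) site inspected — satisfied.
(c): F OR T → true.
(1) = T AND F AND T = false.
(2) holds permit — not satisfied.
Overall: F OR F → false.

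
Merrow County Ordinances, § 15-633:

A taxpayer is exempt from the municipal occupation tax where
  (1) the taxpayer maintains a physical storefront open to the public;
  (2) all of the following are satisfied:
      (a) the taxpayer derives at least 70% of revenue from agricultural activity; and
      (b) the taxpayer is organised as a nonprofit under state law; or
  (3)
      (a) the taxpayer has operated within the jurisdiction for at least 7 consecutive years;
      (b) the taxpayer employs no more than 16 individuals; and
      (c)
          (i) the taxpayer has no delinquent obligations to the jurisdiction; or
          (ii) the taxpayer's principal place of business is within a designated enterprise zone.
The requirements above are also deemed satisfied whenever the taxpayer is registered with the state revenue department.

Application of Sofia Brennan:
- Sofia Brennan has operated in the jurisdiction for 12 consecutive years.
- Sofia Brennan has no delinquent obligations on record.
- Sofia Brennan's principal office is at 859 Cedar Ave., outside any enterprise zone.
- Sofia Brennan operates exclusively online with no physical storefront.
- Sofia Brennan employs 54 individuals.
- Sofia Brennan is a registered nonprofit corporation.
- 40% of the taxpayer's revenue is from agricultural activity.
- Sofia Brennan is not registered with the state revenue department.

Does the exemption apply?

(1) has storefront — not satisfied.
(a) ≥70% agricultural — not met.
(b) nonprofit — met.
So (2) is not satisfied (F AND T).
(a) ≥ 7 yrs in jurisdiction — met.
(b) ≤ 16 employees — fails.
(i) no delinquency — holds.
(ii) in enterprise zone — not met.
So (c) is satisfied (T OR F).
So (3) is not satisfied (T AND F AND T).
So Overall is not satisfied (F OR F OR F).
Exception (state-registered) — not satisfied.
Result: main false OR exception false → false.

No — not exempt.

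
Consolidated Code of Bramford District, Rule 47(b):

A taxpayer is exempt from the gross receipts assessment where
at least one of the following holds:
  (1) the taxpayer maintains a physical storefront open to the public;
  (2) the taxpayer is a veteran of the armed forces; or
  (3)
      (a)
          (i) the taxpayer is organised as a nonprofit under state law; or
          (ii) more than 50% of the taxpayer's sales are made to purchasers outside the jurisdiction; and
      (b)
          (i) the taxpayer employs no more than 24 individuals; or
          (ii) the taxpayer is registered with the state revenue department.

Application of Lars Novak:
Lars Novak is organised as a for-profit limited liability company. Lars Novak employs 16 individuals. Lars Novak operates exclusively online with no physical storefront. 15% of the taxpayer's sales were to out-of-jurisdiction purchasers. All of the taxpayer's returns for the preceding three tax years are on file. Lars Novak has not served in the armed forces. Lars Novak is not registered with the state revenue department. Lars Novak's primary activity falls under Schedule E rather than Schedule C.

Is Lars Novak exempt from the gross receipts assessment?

No — not exempt.

(1) has storefront — not met.
(2) veteran — fails.
(i) nonprofit — not satisfied.
(ii) >50% out-of-jur. sales — not satisfied.
So (a) is not satisfied (F OR F).
(i) ≤ 24 employees — holds.
(ii) state-registered — not satisfied.
So (b) is satisfied (T OR F).
(3): F AND T → false.
Overall = F OR F OR F = false.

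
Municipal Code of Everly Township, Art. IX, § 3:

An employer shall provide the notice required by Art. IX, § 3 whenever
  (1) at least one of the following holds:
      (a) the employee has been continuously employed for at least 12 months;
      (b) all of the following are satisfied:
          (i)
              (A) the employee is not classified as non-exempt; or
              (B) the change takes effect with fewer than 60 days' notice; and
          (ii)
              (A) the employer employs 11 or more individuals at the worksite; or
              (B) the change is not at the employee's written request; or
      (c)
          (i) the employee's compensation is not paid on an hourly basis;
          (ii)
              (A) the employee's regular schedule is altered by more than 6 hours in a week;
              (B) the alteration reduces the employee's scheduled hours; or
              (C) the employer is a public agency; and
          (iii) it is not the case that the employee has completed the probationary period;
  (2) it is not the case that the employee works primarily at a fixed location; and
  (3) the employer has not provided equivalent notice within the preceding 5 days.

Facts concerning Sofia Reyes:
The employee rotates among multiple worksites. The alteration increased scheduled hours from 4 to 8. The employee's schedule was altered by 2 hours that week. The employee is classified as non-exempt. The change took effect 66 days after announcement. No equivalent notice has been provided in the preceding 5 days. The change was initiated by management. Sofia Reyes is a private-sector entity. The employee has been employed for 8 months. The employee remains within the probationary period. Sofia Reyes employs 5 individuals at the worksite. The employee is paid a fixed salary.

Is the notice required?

(a) tenure ≥ 12 mo. — fails.
(A) not (non-exempt) — not satisfied.
(B) < 60 days' notice — not met.
(i) = F OR F = false.
(A) ≥ 11 at site — not satisfied.
(B) not employee-requested — holds.
(ii): F OR T → true.
(b): F AND T → false.
(i) not (hourly-paid) — met.
(A) schedule shift > 6h — not met.
(B) hours reduced — not satisfied.
(C) public agency — not satisfied.
(ii): F OR F OR F → false.
(iii) not (past probation) — satisfied.
So (c) is not satisfied (T AND F AND T).
So (1) is not satisfied (F OR F OR F).
(2) not (fixed location) — holds.
(3) no recent notice — satisfied.
Overall = F AND T AND T = false.

No — not required.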